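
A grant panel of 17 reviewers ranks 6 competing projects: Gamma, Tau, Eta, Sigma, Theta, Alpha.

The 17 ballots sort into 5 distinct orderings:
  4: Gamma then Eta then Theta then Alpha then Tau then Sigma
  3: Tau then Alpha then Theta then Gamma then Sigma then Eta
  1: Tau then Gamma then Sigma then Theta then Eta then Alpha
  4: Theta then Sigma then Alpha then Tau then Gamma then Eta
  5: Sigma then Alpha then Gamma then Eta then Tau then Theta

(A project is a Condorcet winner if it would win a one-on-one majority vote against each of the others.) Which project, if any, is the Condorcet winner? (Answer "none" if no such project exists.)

none

Check each pair by majority over 17 ballots:
Gamma vs Tau: 4+5 = 9 for Gamma, 8 for Tau — Gamma by 9–8.
Gamma–Eta: Gamma 17–0.
Gamma vs Sigma: Gamma preferred on 4+3+1 = 8 ballots; Sigma wins 9–8.
Gamma–Theta: Gamma 10–7.
Gamma–Alpha: Alpha 12–5.
Tau vs Eta: 8 to 9, Eta.
Tau vs Sigma: Tau is ranked higher on 4+3+1 = 8 ballots, Sigma on 9. Sigma wins 9–8.
Tau vs Theta: 9 to 8, Tau.
Tau vs Alpha: Alpha, 13–4.
Eta vs Sigma: 4 for Eta, 13 for Sigma — Sigma by 13–4.
Eta vs Theta: 9 to 8, Eta.
Eta vs Alpha: 4+1 = 5 for Eta, 12 for Alpha — Alpha by 12–5.
Sigma vs Theta: 6 to 11, Theta.
Sigma–Alpha: Sigma 10–7.
Theta–Alpha: Theta 9–8.
Each project drops at least one matchup (Gamma loses to Sigma; Tau loses to Gamma; Eta loses to Gamma; Sigma loses to Theta; Theta loses to Gamma; Alpha loses to Sigma); the cycle Gamma beats Theta beats Sigma beats Gamma rules out a Condorcet winner.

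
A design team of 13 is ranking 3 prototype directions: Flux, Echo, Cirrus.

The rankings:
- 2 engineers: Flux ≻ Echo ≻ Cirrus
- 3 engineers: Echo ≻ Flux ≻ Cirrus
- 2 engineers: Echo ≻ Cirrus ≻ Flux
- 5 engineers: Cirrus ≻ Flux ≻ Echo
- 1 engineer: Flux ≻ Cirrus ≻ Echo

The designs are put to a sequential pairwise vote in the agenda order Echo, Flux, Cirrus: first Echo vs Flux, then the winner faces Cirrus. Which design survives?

Round 1: Echo vs Flux — 5–8, Flux advances.
Round 2: Flux vs Cirrus — 6–7, Cirrus advances.
Cirrus survives the agenda.

Cirrus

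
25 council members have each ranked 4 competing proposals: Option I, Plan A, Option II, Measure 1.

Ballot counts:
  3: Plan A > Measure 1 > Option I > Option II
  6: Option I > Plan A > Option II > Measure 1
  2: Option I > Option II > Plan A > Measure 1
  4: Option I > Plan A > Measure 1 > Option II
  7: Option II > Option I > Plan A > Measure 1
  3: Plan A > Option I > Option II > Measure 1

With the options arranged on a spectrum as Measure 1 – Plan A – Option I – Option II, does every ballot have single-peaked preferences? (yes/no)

Axis positions: Measure 1=1, Plan A=2, Option I=3, Option II=4.
Bloc 1 (peak Plan A at position 2): ranking walks positions 2-1-3-4, expanding outward from the peak — single-peaked.
Bloc 2 (peak Option I at position 3): ranking walks positions 3-2-4-1, expanding outward from the peak — single-peaked.
Bloc 3 (peak Option I at position 3): ranking walks positions 3-4-2-1, expanding outward from the peak — single-peaked.
Bloc 4 (peak Option I at position 3): ranking walks positions 3-2-1-4, expanding outward from the peak — single-peaked.
Bloc 5 (peak Option II at position 4): ranking walks positions 4-3-2-1, expanding outward from the peak — single-peaked.
Bloc 6 (peak Plan A at position 2): ranking walks positions 2-3-4-1, expanding outward from the peak — single-peaked.
Every ranking is single-peaked on this axis.

yes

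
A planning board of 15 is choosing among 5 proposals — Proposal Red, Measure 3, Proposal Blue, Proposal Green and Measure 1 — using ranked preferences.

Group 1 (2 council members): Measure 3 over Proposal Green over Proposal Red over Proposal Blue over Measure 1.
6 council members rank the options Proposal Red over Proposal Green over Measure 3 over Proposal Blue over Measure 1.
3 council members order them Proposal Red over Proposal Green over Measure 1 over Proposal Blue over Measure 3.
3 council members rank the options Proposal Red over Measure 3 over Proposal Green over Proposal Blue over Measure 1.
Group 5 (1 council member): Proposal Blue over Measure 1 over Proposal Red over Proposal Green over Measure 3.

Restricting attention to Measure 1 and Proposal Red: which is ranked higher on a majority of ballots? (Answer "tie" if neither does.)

Ballots ranking Measure 1 above Proposal Red: 1.
Ballots ranking Proposal Red above Measure 1: 15 − 1 = 14.
Proposal Red wins the head-to-head 14–1.

Proposal Red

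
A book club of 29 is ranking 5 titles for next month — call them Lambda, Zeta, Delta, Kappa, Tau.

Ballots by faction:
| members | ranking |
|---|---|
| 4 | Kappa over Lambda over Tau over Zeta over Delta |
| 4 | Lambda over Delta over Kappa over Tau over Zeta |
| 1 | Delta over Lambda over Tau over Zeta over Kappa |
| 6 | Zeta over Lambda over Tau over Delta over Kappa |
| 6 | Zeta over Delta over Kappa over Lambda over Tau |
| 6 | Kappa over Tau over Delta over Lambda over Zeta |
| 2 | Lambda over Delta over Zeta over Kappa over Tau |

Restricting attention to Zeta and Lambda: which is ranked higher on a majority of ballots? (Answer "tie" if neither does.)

Lambda

Ballots ranking Zeta above Lambda: 6 + 6 = 12.
Ballots ranking Lambda above Zeta: 29 − 12 = 17.
Lambda wins the head-to-head 17–12.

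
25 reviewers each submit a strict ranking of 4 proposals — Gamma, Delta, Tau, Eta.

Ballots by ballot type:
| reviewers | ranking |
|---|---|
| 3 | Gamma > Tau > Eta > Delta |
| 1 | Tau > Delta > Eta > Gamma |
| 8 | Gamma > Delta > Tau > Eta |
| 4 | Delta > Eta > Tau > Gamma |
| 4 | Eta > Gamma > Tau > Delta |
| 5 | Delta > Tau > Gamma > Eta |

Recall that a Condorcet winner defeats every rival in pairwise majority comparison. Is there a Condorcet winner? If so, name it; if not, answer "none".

Check each pair by majority over 25 ballots:
Gamma vs Delta: 15 to 10, Gamma.
Gamma vs Tau: Gamma, 15–10.
Gamma vs Eta: Gamma, 16–9.
Delta–Tau: Delta 17–8.
Delta vs Eta: 1+8+4+5 = 18 for Delta, 7 for Eta — Delta by 18–7.
Tau vs Eta: Tau preferred on 3+1+8+5 = 17 ballots; Tau wins 17–8.
Gamma beats each of Delta, Tau, Eta — Gamma is the Condorcet winner.

Gamma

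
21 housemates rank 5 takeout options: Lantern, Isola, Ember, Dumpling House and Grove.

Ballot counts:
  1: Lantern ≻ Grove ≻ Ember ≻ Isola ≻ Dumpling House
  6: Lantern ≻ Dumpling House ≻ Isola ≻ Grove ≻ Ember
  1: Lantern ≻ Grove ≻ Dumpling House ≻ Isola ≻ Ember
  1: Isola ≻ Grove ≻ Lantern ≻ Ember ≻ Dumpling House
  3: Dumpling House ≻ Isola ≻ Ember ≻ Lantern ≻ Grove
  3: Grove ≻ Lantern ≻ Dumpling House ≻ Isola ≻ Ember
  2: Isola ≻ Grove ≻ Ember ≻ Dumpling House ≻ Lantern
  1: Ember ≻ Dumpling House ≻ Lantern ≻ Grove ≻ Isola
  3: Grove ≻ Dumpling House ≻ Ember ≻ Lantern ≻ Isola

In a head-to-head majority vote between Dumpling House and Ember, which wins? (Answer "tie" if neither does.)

Ballots ranking Dumpling House above Ember: 6 + 1 + 3 + 3 + 3 = 16.
Ballots ranking Ember above Dumpling House: 21 − 16 = 5.
Dumpling House wins the head-to-head 16–5.

Dumpling House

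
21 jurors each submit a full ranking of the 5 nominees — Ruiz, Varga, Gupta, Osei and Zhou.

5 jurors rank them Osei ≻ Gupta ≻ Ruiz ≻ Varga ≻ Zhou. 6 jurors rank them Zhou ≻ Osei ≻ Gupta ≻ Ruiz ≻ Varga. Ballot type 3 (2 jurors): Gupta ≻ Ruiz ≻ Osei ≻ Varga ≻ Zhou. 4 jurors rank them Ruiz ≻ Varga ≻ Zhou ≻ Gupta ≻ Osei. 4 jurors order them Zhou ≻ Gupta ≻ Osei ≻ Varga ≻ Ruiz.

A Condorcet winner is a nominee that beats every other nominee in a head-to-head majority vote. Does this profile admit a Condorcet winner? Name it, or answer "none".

Head-to-head results (21 jurors):
Ruiz vs Varga: Ruiz preferred on 5+6+2+4 = 17 ballots; Ruiz wins 17–4.
Ruiz vs Gupta: 4 for Ruiz, 17 for Gupta — Gupta by 17–4.
Ruiz vs Osei: 2+4 = 6 for Ruiz, 15 for Osei — Osei by 15–6.
Ruiz vs Zhou: 11 to 10, Ruiz.
Varga vs Gupta: Varga preferred on 4 ballots; Gupta wins 17–4.
Varga vs Osei: 4 to 17, Osei.
Varga vs Zhou: Varga is ranked higher on 5+2+4 = 11 ballots, Zhou on 10. Varga wins 11–10.
Gupta vs Osei: 10 to 11, Osei.
Gupta vs Zhou: 7 to 14, Zhou.
Osei vs Zhou: 5+2 = 7 for Osei, 14 for Zhou — Zhou by 14–7.
Every nominee loses at least once (Ruiz loses to Gupta; Varga loses to Ruiz; Gupta loses to Osei; Osei loses to Zhou; Zhou loses to Ruiz). The majority relation contains the cycle Ruiz beats Zhou beats Gupta beats Ruiz, so there is no Condorcet winner.

none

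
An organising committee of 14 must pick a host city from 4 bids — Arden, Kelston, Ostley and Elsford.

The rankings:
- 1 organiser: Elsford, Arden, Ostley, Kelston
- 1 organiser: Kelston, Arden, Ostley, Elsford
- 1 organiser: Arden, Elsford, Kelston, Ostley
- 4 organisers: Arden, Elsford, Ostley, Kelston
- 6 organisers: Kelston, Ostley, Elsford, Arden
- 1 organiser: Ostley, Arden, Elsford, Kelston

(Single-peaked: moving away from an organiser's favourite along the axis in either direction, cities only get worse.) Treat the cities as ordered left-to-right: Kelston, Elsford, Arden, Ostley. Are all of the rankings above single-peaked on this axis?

Axis positions: Kelston=1, Elsford=2, Arden=3, Ostley=4.
Group 1 (peak Elsford at position 2): ranking walks positions 2-3-4-1, expanding outward from the peak — single-peaked.
Group 2: ranking walks positions 1-3-4-2; Arden is ranked above Elsford even though Elsford lies between Arden and the peak Kelston on the axis — preferences dip and rise again. Not single-peaked.
Group 3 (peak Arden at position 3): ranking walks positions 3-2-1-4, expanding outward from the peak — single-peaked.
Group 4 (peak Arden at position 3): ranking walks positions 3-2-4-1, expanding outward from the peak — single-peaked.
Group 5: ranking walks positions 1-4-2-3; Ostley is ranked above Elsford even though Elsford lies between Ostley and the peak Kelston on the axis — preferences dip and rise again. Not single-peaked.
Group 6 (peak Ostley at position 4): ranking walks positions 4-3-2-1, expanding outward from the peak — single-peaked.
Group 2 violates single-peakedness, so the profile is not single-peaked on this axis.

no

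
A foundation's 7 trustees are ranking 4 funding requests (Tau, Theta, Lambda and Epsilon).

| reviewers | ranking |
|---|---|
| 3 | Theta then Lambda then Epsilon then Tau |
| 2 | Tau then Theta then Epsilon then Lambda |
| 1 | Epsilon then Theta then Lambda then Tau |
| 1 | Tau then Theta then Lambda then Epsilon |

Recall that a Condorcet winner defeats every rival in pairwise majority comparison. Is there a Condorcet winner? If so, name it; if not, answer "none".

Theta

Head-to-head results (7 reviewers):
Tau vs Theta: Theta, 4–3.
Tau–Lambda: Lambda 4–3.
Tau vs Epsilon: Epsilon, 4–3.
Theta–Lambda: Theta 7–0.
Theta vs Epsilon: Theta wins 6–1.
Lambda–Epsilon: Lambda 4–3.
Theta defeats every rival head-to-head and is the Condorcet winner.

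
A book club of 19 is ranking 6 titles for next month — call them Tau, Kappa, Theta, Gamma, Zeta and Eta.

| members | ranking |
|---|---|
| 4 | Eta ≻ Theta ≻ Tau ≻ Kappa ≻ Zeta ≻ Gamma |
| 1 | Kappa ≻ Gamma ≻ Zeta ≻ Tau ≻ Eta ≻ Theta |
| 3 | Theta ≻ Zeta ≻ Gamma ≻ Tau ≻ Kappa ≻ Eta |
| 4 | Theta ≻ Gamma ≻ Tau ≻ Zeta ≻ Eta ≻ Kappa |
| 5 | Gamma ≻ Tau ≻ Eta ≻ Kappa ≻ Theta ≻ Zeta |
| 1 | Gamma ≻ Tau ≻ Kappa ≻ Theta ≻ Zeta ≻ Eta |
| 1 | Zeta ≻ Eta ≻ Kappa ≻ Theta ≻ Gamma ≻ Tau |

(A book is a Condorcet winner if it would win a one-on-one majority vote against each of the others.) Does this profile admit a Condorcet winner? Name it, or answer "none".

none

Check each pair by majority over 19 ballots:
Tau vs Kappa: Tau preferred on 4+3+4+5+1 = 17 ballots; Tau wins 17–2.
Tau vs Theta: 1+5+1 = 7 for Tau, 12 for Theta — Theta by 12–7.
Tau vs Gamma: Tau is ranked higher on 4 ballots, Gamma on 15. Gamma wins 15–4.
Tau vs Zeta: Tau preferred on 4+4+5+1 = 14 ballots; Tau wins 14–5.
Tau vs Eta: Tau is ranked higher on 1+3+4+5+1 = 14 ballots, Eta on 5. Tau wins 14–5.
Kappa vs Theta: Kappa is ranked higher on 1+5+1+1 = 8 ballots, Theta on 11. Theta wins 11–8.
Kappa vs Gamma: Kappa is ranked higher on 4+1+1 = 6 ballots, Gamma on 13. Gamma wins 13–6.
Kappa vs Zeta: Kappa preferred on 4+1+5+1 = 11 ballots; Kappa wins 11–8.
Kappa vs Eta: 5 to 14, Eta.
Theta vs Gamma: 4+3+4+1 = 12 for Theta, 7 for Gamma — Theta by 12–7.
Theta vs Zeta: 17 to 2, Theta.
Theta vs Eta: Theta preferred on 3+4+1 = 8 ballots; Eta wins 11–8.
Gamma vs Zeta: Gamma preferred on 1+4+5+1 = 11 ballots; Gamma wins 11–8.
Gamma vs Eta: Gamma is ranked higher on 1+3+4+5+1 = 14 ballots, Eta on 5. Gamma wins 14–5.
Zeta vs Eta: 1+3+4+1+1 = 10 for Zeta, 9 for Eta — Zeta by 10–9.
Every book loses at least once (Tau loses to Theta; Kappa loses to Tau; Theta loses to Eta; Gamma loses to Theta; Zeta loses to Tau; Eta loses to Tau). The majority relation contains the cycle Tau → Eta → Theta → Tau, so there is no Condorcet winner.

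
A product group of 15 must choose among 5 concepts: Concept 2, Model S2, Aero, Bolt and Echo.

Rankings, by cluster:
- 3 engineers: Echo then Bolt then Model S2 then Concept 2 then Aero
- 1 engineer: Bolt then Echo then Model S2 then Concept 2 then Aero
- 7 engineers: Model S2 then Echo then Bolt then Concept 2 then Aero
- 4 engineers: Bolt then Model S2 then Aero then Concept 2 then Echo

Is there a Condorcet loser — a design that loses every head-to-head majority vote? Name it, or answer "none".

Aero

Pairwise majorities:
Concept 2 vs Model S2: Model S2, 15–0.
Concept 2–Aero: Concept 2 11–4.
Concept 2 vs Bolt: Bolt, 15–0.
Concept 2 vs Echo: Concept 2 is ranked higher on 4 ballots, Echo on 11. Echo wins 11–4.
Model S2 vs Aero: Model S2 preferred on 3+1+7+4 = 15 ballots; Model S2 wins 15–0.
Model S2 vs Bolt: Bolt, 8–7.
Model S2 vs Echo: Model S2 preferred on 7+4 = 11 ballots; Model S2 wins 11–4.
Aero vs Bolt: 0 for Aero, 15 for Bolt — Bolt by 15–0.
Aero vs Echo: 4 to 11, Echo.
Bolt vs Echo: Echo wins 10–5.
Aero loses to every other design — it is the Condorcet loser.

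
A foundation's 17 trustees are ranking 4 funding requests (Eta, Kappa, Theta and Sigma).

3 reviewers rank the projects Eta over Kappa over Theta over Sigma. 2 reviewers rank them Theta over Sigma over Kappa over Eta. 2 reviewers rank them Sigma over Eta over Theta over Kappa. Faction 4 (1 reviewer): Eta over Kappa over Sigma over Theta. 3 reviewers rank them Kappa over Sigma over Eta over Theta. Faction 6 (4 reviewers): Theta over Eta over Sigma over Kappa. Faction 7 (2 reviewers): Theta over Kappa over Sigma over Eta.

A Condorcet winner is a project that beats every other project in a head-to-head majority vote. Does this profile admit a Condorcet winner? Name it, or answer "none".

Head-to-head results (17 reviewers):
Eta vs Kappa: Eta is ranked higher on 3+2+1+4 = 10 ballots, Kappa on 7. Eta wins 10–7.
Eta vs Theta: Eta preferred on 3+2+1+3 = 9 ballots; Eta wins 9–8.
Eta vs Sigma: Eta preferred on 3+1+4 = 8 ballots; Sigma wins 9–8.
Kappa vs Theta: 3+1+3 = 7 for Kappa, 10 for Theta — Theta by 10–7.
Kappa vs Sigma: Kappa preferred on 3+1+3+2 = 9 ballots; Kappa wins 9–8.
Theta vs Sigma: Theta is ranked higher on 3+2+4+2 = 11 ballots, Sigma on 6. Theta wins 11–6.
No project is unbeaten: Eta loses to Sigma; Kappa loses to Eta; Theta loses to Eta; Sigma loses to Kappa. In particular Eta beats Kappa beats Sigma beats Eta is a majority cycle — no Condorcet winner exists.

none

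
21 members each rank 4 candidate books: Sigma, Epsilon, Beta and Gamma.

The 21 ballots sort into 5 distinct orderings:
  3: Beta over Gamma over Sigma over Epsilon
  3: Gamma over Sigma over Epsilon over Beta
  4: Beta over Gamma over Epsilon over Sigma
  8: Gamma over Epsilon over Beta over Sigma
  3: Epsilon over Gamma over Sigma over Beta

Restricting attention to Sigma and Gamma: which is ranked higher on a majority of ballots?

No ballot ranks Sigma above Gamma: 0.
Ballots ranking Gamma above Sigma: 21 − 0 = 21.
Gamma wins the head-to-head 21–0.

Gamma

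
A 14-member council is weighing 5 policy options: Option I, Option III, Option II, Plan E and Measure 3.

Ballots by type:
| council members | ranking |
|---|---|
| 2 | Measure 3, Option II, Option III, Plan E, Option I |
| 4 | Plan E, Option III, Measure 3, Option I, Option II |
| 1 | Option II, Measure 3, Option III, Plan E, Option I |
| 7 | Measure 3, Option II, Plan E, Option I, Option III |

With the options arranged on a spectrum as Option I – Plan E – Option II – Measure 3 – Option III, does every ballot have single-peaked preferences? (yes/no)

no

Axis positions: Option I=1, Plan E=2, Option II=3, Measure 3=4, Option III=5.
Type 1 (peak Measure 3 at position 4): ranking walks positions 4-3-5-2-1, expanding outward from the peak — single-peaked.
Type 2: ranking walks positions 2-5-4-1-3; Option III is ranked above Option II even though Option II lies between Option III and the peak Plan E on the axis — preferences dip and rise again. Not single-peaked.
Type 3 (peak Option II at position 3): ranking walks positions 3-4-5-2-1, expanding outward from the peak — single-peaked.
Type 4 (peak Measure 3 at position 4): ranking walks positions 4-3-2-1-5, expanding outward from the peak — single-peaked.
Type 2 violates single-peakedness, so the profile is not single-peaked on this axis.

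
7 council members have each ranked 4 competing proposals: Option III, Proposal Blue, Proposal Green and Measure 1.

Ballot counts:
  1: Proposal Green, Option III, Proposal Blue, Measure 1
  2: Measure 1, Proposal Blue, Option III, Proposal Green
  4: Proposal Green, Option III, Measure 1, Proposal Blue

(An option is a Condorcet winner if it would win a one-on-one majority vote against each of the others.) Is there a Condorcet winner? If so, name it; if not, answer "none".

Proposal Green

Head-to-head results (7 council members):
Option III vs Proposal Blue: Option III is ranked higher on 1+4 = 5 ballots, Proposal Blue on 2. Option III wins 5–2.
Option III vs Proposal Green: 2 for Option III, 5 for Proposal Green — Proposal Green by 5–2.
Option III vs Measure 1: Option III preferred on 1+4 = 5 ballots; Option III wins 5–2.
Proposal Blue vs Proposal Green: Proposal Blue is ranked higher on 2 ballots, Proposal Green on 5. Proposal Green wins 5–2.
Proposal Blue vs Measure 1: 1 for Proposal Blue, 6 for Measure 1 — Measure 1 by 6–1.
Proposal Green vs Measure 1: 1+4 = 5 for Proposal Green, 2 for Measure 1 — Proposal Green by 5–2.
Proposal Green wins every pairwise contest, so Proposal Green is the Condorcet winner.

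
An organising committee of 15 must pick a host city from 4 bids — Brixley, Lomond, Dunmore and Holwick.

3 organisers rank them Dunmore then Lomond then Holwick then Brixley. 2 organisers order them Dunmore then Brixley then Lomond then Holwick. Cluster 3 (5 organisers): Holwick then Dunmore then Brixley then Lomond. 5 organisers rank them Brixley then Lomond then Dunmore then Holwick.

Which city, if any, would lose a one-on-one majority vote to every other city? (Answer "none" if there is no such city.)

Pairwise majorities:
Brixley vs Lomond: 12 to 3, Brixley.
Brixley vs Dunmore: Brixley preferred on 5 ballots; Dunmore wins 10–5.
Brixley vs Holwick: Holwick wins 8–7.
Lomond vs Dunmore: Dunmore wins 10–5.
Lomond vs Holwick: Lomond preferred on 3+2+5 = 10 ballots; Lomond wins 10–5.
Dunmore vs Holwick: Dunmore is ranked higher on 3+2+5 = 10 ballots, Holwick on 5. Dunmore wins 10–5.
Each city has at least one pairwise win (Brixley beats Lomond; Lomond beats Holwick; Dunmore beats Brixley; Holwick beats Brixley) — no Condorcet loser.

none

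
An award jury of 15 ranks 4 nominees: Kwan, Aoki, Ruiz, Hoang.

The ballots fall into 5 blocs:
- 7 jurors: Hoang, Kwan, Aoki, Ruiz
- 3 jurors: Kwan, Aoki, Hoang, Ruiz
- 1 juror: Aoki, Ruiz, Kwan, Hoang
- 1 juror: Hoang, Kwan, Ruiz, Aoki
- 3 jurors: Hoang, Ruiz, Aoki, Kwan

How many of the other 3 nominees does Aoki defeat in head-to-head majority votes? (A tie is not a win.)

1

Aoki against each rival (15 jurors):
Aoki vs Kwan: Kwan wins 11–4.
Aoki vs Ruiz: Aoki, 11–4.
Aoki vs Hoang: Hoang, 11–4.
Aoki beats Ruiz; loses to Kwan, Hoang — 1 pairwise win.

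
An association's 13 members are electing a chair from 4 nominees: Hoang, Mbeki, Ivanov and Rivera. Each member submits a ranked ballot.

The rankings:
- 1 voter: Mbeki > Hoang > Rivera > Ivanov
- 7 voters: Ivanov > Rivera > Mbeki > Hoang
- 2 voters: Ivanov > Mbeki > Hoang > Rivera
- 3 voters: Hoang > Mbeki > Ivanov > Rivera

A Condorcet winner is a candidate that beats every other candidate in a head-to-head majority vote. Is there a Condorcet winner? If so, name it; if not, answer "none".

Ivanov

Pairwise majorities:
Hoang vs Mbeki: Mbeki wins 10–3.
Hoang vs Ivanov: Ivanov wins 9–4.
Hoang–Rivera: Rivera 7–6.
Mbeki–Ivanov: Ivanov 9–4.
Mbeki–Rivera: Rivera 7–6.
Ivanov vs Rivera: Ivanov wins 12–1.
Ivanov wins every pairwise contest, so Ivanov is the Condorcet winner.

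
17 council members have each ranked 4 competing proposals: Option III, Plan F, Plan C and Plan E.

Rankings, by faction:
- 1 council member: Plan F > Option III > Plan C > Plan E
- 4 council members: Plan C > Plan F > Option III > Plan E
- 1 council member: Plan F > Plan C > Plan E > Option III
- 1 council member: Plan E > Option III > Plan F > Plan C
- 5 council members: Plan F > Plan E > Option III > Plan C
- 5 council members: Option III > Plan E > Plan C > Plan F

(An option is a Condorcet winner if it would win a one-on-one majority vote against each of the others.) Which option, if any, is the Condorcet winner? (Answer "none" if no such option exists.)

none

Check each pair by majority over 17 ballots:
Option III vs Plan F: Option III is ranked higher on 1+5 = 6 ballots, Plan F on 11. Plan F wins 11–6.
Option III vs Plan C: 1+1+5+5 = 12 for Option III, 5 for Plan C — Option III by 12–5.
Option III vs Plan E: Option III is ranked higher on 1+4+5 = 10 ballots, Plan E on 7. Option III wins 10–7.
Plan F vs Plan C: 8 to 9, Plan C.
Plan F vs Plan E: Plan F preferred on 1+4+1+5 = 11 ballots; Plan F wins 11–6.
Plan C vs Plan E: Plan C is ranked higher on 1+4+1 = 6 ballots, Plan E on 11. Plan E wins 11–6.
Each option drops at least one matchup (Option III loses to Plan F; Plan F loses to Plan C; Plan C loses to Option III; Plan E loses to Option III); the cycle Option III > Plan C > Plan F > Option III rules out a Condorcet winner.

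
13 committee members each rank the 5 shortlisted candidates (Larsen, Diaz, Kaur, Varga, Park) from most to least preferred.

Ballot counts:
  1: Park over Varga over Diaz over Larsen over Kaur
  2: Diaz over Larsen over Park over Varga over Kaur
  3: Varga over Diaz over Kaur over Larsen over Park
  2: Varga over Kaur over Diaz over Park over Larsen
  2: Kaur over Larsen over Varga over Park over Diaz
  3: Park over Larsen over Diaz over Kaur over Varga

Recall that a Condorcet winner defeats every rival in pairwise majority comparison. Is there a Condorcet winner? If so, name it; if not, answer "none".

none

Pairwise majorities:
Larsen vs Diaz: Diaz wins 8–5.
Larsen vs Kaur: Kaur wins 7–6.
Larsen–Varga: Larsen 7–6.
Larsen vs Park: Larsen wins 7–6.
Diaz–Kaur: Diaz 9–4.
Diaz–Varga: Varga 8–5.
Diaz–Park: Diaz 7–6.
Kaur vs Varga: Varga, 8–5.
Kaur–Park: Kaur 7–6.
Varga vs Park: Varga, 7–6.
Each candidate drops at least one matchup (Larsen loses to Diaz; Diaz loses to Varga; Kaur loses to Diaz; Varga loses to Larsen; Park loses to Larsen); the cycle Larsen → Varga → Diaz → Larsen rules out a Condorcet winner.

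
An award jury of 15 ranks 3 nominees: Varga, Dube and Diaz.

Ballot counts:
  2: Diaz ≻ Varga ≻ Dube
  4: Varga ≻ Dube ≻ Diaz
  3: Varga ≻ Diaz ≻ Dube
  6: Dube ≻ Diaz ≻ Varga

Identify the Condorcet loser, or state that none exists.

none

Pairwise majorities:
Varga vs Dube: Varga preferred on 2+4+3 = 9 ballots; Varga wins 9–6.
Varga–Diaz: Diaz 8–7.
Dube–Diaz: Dube 10–5.
Each nominee has at least one pairwise win (Varga beats Dube; Dube beats Diaz; Diaz beats Varga) — no Condorcet loser.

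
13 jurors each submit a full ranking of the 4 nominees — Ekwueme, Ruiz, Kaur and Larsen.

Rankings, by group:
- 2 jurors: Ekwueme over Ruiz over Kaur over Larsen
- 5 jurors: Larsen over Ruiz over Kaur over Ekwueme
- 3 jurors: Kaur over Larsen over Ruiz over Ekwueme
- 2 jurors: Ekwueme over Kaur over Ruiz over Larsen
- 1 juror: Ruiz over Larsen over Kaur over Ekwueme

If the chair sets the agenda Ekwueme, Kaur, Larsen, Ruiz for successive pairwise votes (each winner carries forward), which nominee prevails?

Ruiz

Round 1: Ekwueme vs Kaur — 4–9, Kaur advances.
Round 2: Kaur vs Larsen — 7–6, Kaur advances.
Round 3: Kaur vs Ruiz — 5–8, Ruiz advances.
Ruiz survives the agenda.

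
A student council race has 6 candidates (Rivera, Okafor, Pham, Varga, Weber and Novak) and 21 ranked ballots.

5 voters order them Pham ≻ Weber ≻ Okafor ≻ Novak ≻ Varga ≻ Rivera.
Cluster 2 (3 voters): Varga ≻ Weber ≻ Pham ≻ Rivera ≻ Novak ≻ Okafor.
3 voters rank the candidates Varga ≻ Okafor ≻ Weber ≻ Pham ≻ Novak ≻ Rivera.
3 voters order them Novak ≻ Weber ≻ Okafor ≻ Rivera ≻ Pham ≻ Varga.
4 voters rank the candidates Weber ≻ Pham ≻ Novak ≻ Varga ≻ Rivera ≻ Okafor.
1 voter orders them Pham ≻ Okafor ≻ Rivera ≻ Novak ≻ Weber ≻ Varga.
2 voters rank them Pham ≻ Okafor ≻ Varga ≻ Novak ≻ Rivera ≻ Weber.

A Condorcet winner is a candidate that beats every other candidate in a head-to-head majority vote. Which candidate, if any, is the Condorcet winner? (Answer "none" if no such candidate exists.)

Pairwise majorities:
Rivera–Okafor: Okafor 14–7.
Rivera vs Pham: Pham, 18–3.
Rivera–Varga: Varga 17–4.
Rivera vs Weber: 3 to 18, Weber.
Rivera vs Novak: Rivera is ranked higher on 3+1 = 4 ballots, Novak on 17. Novak wins 17–4.
Okafor vs Pham: Okafor is ranked higher on 3+3 = 6 ballots, Pham on 15. Pham wins 15–6.
Okafor–Varga: Okafor 11–10.
Okafor–Weber: Weber 15–6.
Okafor–Novak: Okafor 11–10.
Pham vs Varga: 5+3+4+1+2 = 15 for Pham, 6 for Varga — Pham by 15–6.
Pham vs Weber: Weber, 13–8.
Pham vs Novak: Pham is ranked higher on 5+3+3+4+1+2 = 18 ballots, Novak on 3. Pham wins 18–3.
Varga vs Weber: Varga preferred on 3+3+2 = 8 ballots; Weber wins 13–8.
Varga vs Novak: Varga preferred on 3+3+2 = 8 ballots; Novak wins 13–8.
Weber vs Novak: Weber wins 15–6.
Weber wins every pairwise contest, so Weber is the Condorcet winner.

Weber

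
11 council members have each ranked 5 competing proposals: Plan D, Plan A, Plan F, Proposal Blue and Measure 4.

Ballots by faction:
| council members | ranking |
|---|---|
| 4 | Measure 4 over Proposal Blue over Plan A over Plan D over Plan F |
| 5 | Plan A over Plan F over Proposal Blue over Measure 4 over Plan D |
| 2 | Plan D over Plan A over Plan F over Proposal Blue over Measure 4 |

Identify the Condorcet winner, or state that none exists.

Check each pair by majority over 11 ballots:
Plan D vs Plan A: Plan A, 9–2.
Plan D–Plan F: Plan D 6–5.
Plan D vs Proposal Blue: Proposal Blue wins 9–2.
Plan D vs Measure 4: Measure 4 wins 9–2.
Plan A–Plan F: Plan A 11–0.
Plan A–Proposal Blue: Plan A 7–4.
Plan A vs Measure 4: Plan A, 7–4.
Plan F vs Proposal Blue: Plan F, 7–4.
Plan F–Measure 4: Plan F 7–4.
Proposal Blue–Measure 4: Proposal Blue 7–4.
Plan A defeats every rival head-to-head and is the Condorcet winner.

Plan A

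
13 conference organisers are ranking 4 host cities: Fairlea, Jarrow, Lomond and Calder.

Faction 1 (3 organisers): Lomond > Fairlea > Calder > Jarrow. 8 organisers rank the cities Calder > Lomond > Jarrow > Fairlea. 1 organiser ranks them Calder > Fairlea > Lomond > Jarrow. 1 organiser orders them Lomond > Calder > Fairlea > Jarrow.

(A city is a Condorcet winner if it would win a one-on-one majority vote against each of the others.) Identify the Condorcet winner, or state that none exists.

Calder

Head-to-head results (13 organisers):
Fairlea–Jarrow: Jarrow 8–5.
Fairlea–Lomond: Lomond 12–1.
Fairlea vs Calder: Calder, 10–3.
Jarrow vs Lomond: Lomond wins 13–0.
Jarrow vs Calder: Calder, 13–0.
Lomond vs Calder: Calder wins 9–4.
Only Calder has no losses; Calder is the Condorcet winner.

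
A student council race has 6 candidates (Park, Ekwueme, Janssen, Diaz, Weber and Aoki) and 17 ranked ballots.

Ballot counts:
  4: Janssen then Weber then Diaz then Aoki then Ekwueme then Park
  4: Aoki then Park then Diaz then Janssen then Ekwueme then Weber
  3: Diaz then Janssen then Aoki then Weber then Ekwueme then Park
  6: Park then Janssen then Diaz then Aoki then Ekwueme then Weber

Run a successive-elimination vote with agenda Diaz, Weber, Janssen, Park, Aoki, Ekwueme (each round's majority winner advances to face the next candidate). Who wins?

Round 1: Diaz vs Weber — 13–4, Diaz advances.
Round 2: Diaz vs Janssen — 7–10, Janssen advances.
Round 3: Janssen vs Park — 7–10, Park advances.
Round 4: Park vs Aoki — 6–11, Aoki advances.
Round 5: Aoki vs Ekwueme — 17–0, Aoki advances.
Aoki survives the agenda.

Aoki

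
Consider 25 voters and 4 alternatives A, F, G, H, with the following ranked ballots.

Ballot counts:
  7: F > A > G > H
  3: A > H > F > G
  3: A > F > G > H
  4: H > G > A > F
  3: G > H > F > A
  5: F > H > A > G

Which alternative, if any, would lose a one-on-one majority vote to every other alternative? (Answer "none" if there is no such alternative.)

H

Head-to-head results (25 voters):
A vs F: A is ranked higher on 3+3+4 = 10 ballots, F on 15. F wins 15–10.
A–G: A 18–7.
A vs H: A wins 13–12.
F vs G: F, 18–7.
F–H: F 15–10.
G vs H: 13 to 12, G.
Only H has no wins; H is the Condorcet loser.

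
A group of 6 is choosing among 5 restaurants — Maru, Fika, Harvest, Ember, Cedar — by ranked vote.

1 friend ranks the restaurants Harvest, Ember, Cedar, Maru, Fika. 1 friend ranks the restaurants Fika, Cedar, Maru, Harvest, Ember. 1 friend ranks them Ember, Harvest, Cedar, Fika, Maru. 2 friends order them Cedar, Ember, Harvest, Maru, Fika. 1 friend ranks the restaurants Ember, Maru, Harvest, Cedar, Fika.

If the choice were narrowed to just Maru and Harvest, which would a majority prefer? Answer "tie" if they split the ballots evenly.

Harvest

Ballots ranking Maru above Harvest: 1 + 1 = 2.
Ballots ranking Harvest above Maru: 6 − 2 = 4.
Harvest wins the head-to-head 4–2.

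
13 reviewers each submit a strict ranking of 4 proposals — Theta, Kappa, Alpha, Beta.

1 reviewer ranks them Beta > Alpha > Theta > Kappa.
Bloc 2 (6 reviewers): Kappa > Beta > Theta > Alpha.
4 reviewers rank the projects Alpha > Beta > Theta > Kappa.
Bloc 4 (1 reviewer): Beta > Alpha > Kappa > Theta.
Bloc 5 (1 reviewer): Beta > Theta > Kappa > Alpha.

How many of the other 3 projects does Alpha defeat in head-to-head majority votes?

0

Alpha against each rival (13 reviewers):
Alpha vs Theta: 1+4+1 = 6 for Alpha, 7 for Theta — Theta by 7–6.
Alpha–Kappa: Kappa 7–6.
Alpha vs Beta: Beta, 9–4.
Alpha beats no one; loses to Theta, Kappa, Beta — 0 pairwise wins.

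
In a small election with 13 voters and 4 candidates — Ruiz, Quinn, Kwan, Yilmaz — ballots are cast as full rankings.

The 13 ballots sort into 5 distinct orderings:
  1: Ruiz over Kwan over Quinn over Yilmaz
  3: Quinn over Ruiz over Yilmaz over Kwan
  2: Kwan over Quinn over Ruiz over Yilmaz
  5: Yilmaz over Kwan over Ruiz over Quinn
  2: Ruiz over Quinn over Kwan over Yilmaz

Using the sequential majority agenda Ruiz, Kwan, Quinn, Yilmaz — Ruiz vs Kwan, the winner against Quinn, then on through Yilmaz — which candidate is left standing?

Round 1: Ruiz vs Kwan — 6–7, Kwan advances.
Round 2: Kwan vs Quinn — 8–5, Kwan advances.
Round 3: Kwan vs Yilmaz — 5–8, Yilmaz advances.
The agenda winner is Yilmaz.

Yilmaz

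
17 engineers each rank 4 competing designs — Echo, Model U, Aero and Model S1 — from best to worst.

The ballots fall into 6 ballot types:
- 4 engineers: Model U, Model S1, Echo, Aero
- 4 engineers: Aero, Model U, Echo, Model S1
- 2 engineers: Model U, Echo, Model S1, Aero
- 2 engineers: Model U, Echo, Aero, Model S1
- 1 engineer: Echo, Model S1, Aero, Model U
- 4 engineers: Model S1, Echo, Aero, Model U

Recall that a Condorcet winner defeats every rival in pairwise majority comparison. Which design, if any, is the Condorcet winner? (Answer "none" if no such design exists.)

Check each pair by majority over 17 ballots:
Echo vs Model U: Model U, 12–5.
Echo vs Aero: Echo, 13–4.
Echo–Model S1: Echo 9–8.
Model U–Aero: Aero 9–8.
Model U–Model S1: Model U 12–5.
Aero–Model S1: Model S1 11–6.
Every design loses at least once (Echo loses to Model U; Model U loses to Aero; Aero loses to Echo; Model S1 loses to Echo). The majority relation contains the cycle Echo beats Aero beats Model U beats Echo, so there is no Condorcet winner.

none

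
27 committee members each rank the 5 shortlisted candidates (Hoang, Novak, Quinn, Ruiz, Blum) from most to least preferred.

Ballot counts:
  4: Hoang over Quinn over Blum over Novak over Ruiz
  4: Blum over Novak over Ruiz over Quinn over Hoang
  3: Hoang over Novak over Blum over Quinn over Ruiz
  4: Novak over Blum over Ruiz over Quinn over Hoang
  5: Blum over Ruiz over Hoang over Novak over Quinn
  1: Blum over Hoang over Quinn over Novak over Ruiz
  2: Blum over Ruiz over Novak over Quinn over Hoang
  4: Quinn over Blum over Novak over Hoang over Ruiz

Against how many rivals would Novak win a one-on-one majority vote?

3

Novak against each rival (27 committee members):
Novak vs Hoang: Novak wins 14–13.
Novak–Quinn: Novak 18–9.
Novak vs Ruiz: Novak, 20–7.
Novak–Blum: Blum 20–7.
Novak beats Hoang, Quinn, Ruiz; loses to Blum — 3 pairwise wins.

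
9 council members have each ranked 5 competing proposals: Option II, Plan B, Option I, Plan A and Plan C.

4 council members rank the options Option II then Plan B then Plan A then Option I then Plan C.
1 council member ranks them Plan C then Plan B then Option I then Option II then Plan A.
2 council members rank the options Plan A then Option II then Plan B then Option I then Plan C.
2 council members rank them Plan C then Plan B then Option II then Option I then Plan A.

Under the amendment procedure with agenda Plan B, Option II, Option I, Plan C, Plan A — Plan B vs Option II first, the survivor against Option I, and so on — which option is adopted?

Option II

Round 1: Plan B vs Option II — 3–6, Option II advances.
Round 2: Option II vs Option I — 8–1, Option II advances.
Round 3: Option II vs Plan C — 6–3, Option II advances.
Round 4: Option II vs Plan A — 7–2, Option II advances.
Option II survives the agenda.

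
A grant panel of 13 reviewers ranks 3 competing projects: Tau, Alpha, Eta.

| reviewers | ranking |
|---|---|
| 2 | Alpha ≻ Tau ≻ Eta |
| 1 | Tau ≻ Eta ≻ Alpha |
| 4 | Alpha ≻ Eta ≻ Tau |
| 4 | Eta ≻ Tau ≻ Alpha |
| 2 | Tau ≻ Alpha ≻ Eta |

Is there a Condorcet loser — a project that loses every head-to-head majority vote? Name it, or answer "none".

none

Pairwise majorities:
Tau vs Alpha: Tau, 7–6.
Tau vs Eta: Eta wins 8–5.
Alpha vs Eta: Alpha preferred on 2+4+2 = 8 ballots; Alpha wins 8–5.
No project is winless: Tau beats Alpha; Alpha beats Eta; Eta beats Tau. There is no Condorcet loser.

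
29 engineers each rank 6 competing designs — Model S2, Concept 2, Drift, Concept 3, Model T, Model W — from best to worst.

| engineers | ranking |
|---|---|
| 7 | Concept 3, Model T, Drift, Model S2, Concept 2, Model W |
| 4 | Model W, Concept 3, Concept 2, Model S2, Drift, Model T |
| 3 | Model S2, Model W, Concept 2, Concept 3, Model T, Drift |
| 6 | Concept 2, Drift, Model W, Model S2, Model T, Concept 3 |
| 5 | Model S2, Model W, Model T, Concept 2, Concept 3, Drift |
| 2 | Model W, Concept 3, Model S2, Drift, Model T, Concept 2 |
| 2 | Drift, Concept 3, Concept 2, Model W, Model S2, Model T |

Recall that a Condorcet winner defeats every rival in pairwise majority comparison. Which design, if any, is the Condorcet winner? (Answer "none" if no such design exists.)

Check each pair by majority over 29 ballots:
Model S2 vs Concept 2: Model S2 wins 17–12.
Model S2 vs Drift: Drift, 15–14.
Model S2 vs Concept 3: Concept 3 wins 15–14.
Model S2 vs Model T: Model S2 wins 22–7.
Model S2–Model W: Model S2 15–14.
Concept 2 vs Drift: Concept 2 wins 18–11.
Concept 2 vs Concept 3: Concept 3 wins 15–14.
Concept 2 vs Model T: Concept 2, 15–14.
Concept 2 vs Model W: Concept 2, 15–14.
Drift–Concept 3: Concept 3 21–8.
Drift–Model T: Model T 15–14.
Drift–Model W: Drift 15–14.
Concept 3–Model T: Concept 3 18–11.
Concept 3 vs Model W: Model W wins 20–9.
Model T vs Model W: Model W wins 22–7.
Each design drops at least one matchup (Model S2 loses to Drift; Concept 2 loses to Model S2; Drift loses to Concept 2; Concept 3 loses to Model W; Model T loses to Model S2; Model W loses to Model S2); the cycle Model S2 > Concept 2 > Drift > Model S2 rules out a Condorcet winner.

none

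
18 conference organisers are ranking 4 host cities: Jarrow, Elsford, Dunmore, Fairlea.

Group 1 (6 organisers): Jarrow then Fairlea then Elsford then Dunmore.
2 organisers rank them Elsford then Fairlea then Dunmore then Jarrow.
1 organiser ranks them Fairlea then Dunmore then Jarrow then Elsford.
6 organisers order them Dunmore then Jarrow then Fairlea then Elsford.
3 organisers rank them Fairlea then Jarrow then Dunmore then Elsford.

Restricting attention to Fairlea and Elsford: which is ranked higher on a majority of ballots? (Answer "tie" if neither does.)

Fairlea

Ballots ranking Fairlea above Elsford: 6 + 1 + 6 + 3 = 16.
Ballots ranking Elsford above Fairlea: 18 − 16 = 2.
Fairlea wins the head-to-head 16–2.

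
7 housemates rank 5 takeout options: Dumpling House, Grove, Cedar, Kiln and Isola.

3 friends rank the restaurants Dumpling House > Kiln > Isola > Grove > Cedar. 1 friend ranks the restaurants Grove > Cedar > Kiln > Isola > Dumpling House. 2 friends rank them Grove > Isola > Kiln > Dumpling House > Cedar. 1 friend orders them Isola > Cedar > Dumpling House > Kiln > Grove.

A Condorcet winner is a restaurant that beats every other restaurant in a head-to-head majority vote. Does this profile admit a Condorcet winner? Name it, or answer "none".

none

Check each pair by majority over 7 ballots:
Dumpling House vs Grove: Dumpling House is ranked higher on 3+1 = 4 ballots, Grove on 3. Dumpling House wins 4–3.
Dumpling House vs Cedar: Dumpling House is ranked higher on 3+2 = 5 ballots, Cedar on 2. Dumpling House wins 5–2.
Dumpling House vs Kiln: Dumpling House is ranked higher on 3+1 = 4 ballots, Kiln on 3. Dumpling House wins 4–3.
Dumpling House vs Isola: 3 to 4, Isola.
Grove vs Cedar: Grove preferred on 3+1+2 = 6 ballots; Grove wins 6–1.
Grove vs Kiln: 3 to 4, Kiln.
Grove vs Isola: 3 to 4, Isola.
Cedar vs Kiln: 2 to 5, Kiln.
Cedar vs Isola: Cedar preferred on 1 ballot; Isola wins 6–1.
Kiln vs Isola: 3+1 = 4 for Kiln, 3 for Isola — Kiln by 4–3.
No restaurant is unbeaten: Dumpling House loses to Isola; Grove loses to Dumpling House; Cedar loses to Dumpling House; Kiln loses to Dumpling House; Isola loses to Kiln. In particular Dumpling House beats Kiln beats Isola beats Dumpling House is a majority cycle — no Condorcet winner exists.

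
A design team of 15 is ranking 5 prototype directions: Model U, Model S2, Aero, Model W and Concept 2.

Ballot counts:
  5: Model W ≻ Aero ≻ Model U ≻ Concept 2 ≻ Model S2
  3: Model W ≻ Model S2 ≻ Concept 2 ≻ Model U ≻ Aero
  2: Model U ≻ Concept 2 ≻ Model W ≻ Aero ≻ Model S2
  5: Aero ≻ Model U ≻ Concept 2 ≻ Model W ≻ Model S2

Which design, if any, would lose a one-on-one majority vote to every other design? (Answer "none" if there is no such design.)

Pairwise majorities:
Model U vs Model S2: Model U wins 12–3.
Model U vs Aero: 5 to 10, Aero.
Model U vs Model W: Model U is ranked higher on 2+5 = 7 ballots, Model W on 8. Model W wins 8–7.
Model U vs Concept 2: Model U preferred on 5+2+5 = 12 ballots; Model U wins 12–3.
Model S2 vs Aero: Model S2 is ranked higher on 3 ballots, Aero on 12. Aero wins 12–3.
Model S2 vs Model W: Model S2 is ranked higher on 0 ballots, Model W on 15. Model W wins 15–0.
Model S2 vs Concept 2: Concept 2 wins 12–3.
Aero vs Model W: 5 for Aero, 10 for Model W — Model W by 10–5.
Aero vs Concept 2: Aero is ranked higher on 5+5 = 10 ballots, Concept 2 on 5. Aero wins 10–5.
Model W vs Concept 2: Model W wins 8–7.
Model S2 loses to every other design — it is the Condorcet loser.

Model S2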